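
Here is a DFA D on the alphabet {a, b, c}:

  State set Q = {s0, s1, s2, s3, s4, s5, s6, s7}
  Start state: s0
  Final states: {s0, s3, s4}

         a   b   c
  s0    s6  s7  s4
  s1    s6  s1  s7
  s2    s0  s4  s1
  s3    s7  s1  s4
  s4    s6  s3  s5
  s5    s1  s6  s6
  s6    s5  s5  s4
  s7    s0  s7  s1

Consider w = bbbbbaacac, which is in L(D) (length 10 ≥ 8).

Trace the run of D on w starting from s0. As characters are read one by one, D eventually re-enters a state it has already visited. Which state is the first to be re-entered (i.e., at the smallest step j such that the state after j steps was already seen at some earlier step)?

State sequence: s0 -b-> s7 -b-> s7 -b-> s7 -b-> s7 -b-> s7 -a-> s0 -a-> s6 -c-> s4 -a-> s6 -c-> s4
First repeat at step 2: s7 was already visited.

The earliest repeat is at step j = 2: D is in s7, which it already visited at step i = 1.

s7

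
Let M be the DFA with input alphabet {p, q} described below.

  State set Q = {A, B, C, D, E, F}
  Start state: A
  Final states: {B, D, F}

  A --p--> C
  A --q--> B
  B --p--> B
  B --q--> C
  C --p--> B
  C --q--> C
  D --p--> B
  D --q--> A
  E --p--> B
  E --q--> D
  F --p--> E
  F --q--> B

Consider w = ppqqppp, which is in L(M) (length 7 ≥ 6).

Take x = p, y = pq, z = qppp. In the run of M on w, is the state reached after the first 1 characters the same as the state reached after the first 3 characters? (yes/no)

yes

State sequence: A -p-> C -p-> B -q-> C

After x (step 1): C. After xy (step 3): C.
They match, so y = pq drives M around a cycle from C back to itself; pumping y any number of times keeps M in C before reading z, and xyⁱz ∈ L(M) for every i ≥ 0.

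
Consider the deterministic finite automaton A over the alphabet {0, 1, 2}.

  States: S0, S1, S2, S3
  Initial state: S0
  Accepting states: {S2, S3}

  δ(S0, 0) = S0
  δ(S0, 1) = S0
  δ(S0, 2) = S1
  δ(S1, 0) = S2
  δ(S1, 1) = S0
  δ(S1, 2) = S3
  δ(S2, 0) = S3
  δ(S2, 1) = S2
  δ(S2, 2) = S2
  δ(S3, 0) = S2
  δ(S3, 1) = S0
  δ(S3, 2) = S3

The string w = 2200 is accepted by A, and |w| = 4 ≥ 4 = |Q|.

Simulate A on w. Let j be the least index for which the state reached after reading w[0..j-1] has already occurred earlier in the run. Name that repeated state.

S3

State sequence: S0 -2-> S1 -2-> S3 -0-> S2 -0-> S3
First repeat at step 4: S3 was already visited.

The earliest repeat is at step j = 4: A is in S3, which it already visited at step i = 2.
Since A has 4 states, any run of length ≥ 4 visits 4+1 states, so by pigeonhole some state repeats within the first 4 steps — that repeat gives the pumpable loop.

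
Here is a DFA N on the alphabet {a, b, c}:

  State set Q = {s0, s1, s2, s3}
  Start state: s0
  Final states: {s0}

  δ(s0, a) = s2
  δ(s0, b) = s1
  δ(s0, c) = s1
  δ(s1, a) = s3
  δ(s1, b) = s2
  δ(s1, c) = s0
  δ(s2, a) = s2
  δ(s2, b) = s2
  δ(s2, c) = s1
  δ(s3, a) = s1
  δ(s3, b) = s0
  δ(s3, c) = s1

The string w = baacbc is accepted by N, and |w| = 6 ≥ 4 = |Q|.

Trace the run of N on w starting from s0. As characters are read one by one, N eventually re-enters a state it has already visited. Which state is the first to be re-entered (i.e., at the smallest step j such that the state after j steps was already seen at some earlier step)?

s1

State sequence: s0 -b-> s1 -a-> s3 -a-> s1 -c-> s0 -b-> s1 -c-> s0
First repeat at step 3: s1 was already visited.

The earliest repeat is at step j = 3: N is in s1, which it already visited at step i = 1.
Pumping length from the standard proof: p = 4 (the number of states). The repeated state found above gives |xy| = j ≤ 4 and |y| = j − i ≥ 1.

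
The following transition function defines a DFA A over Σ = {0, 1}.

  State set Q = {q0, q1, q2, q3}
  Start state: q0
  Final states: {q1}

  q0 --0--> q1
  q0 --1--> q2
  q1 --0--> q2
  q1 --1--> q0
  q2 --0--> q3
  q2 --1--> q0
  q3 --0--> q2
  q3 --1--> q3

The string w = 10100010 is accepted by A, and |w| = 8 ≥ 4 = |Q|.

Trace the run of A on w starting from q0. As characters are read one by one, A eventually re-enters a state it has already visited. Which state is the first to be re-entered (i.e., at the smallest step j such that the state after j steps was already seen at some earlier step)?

q3

State sequence: q0 -1-> q2 -0-> q3 -1-> q3 -0-> q2 -0-> q3 -0-> q2 -1-> q0 -0-> q1
First repeat at step 3: q3 was already visited.

The earliest repeat is at step j = 3: A is in q3, which it already visited at step i = 2.
With |Q| = 4, pigeonhole forces a state repeat no later than step 4; the substring read between the first and second visits to that state can be pumped.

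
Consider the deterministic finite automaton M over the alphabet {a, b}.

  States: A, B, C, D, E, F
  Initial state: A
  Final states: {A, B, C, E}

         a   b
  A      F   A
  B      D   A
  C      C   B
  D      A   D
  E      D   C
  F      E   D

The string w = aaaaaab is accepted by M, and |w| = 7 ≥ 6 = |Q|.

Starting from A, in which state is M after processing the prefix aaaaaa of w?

E

Run of M on the first 6 characters of w = a a a a a a:
  step 0: A  (start)
  step 1: F  (read a: A→F)
  step 2: E  (read a: F→E)
  step 3: D  (read a: E→D)
  step 4: A  (read a: D→A)
  step 5: F  (read a: A→F)
  step 6: E  (read a: F→E)

After reading 6 characters, M is in state E.
(This kind of state-tracing is the core of the pumping-lemma construction: with 6 states, pigeonhole forces a repeat within the first 6 steps.)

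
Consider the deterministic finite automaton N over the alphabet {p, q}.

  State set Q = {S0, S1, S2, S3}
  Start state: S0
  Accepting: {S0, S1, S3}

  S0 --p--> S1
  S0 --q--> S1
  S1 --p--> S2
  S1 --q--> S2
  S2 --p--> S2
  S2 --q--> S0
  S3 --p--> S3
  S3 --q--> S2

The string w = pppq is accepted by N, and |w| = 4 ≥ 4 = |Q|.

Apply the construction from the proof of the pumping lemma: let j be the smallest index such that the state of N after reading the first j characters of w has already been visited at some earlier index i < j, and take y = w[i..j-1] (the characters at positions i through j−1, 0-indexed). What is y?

p

State sequence: S0 -p-> S1 -p-> S2 -p-> S2 -q-> S0
First repeat at step 3: S2 was already visited.

So i = 2, j = 3, giving x = w[0:2] = pp, y = w[2:3] = p, z = w[3:4] = q.
Check: |xy| = 3 ≤ 4 and |y| = 1 ≥ 1. Reading y takes N from S2 back to S2, so every xyⁱz is accepted.
Pumping length from the standard proof: p = 4 (the number of states). The repeated state found above gives |xy| = j ≤ 4 and |y| = j − i ≥ 1.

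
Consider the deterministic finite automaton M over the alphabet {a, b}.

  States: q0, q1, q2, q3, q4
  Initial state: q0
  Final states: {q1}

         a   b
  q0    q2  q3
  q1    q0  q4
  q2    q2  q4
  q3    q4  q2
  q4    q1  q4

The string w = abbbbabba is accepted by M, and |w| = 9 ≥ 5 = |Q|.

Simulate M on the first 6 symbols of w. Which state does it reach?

q1

Run of M on the first 6 characters of w = a b b b b a:
  step 0: q0  (start)
  step 1: q2  (read a: q0→q2)
  step 2: q4  (read b: q2→q4)
  step 3: q4  (read b: q4→q4)
  step 4: q4  (read b: q4→q4)
  step 5: q4  (read b: q4→q4)
  step 6: q1  (read a: q4→q1)

After reading 6 characters, M is in state q1.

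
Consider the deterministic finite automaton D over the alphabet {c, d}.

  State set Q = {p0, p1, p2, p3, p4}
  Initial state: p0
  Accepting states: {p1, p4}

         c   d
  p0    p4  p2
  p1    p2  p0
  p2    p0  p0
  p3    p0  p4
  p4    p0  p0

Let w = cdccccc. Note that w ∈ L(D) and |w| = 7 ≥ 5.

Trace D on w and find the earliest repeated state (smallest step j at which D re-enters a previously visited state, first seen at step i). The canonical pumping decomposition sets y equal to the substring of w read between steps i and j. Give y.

State sequence: p0 -c-> p4 -d-> p0 -c-> p4 -c-> p0 -c-> p4 -c-> p0 -c-> p4
First repeat at step 2: p0 was already visited.

So i = 0, j = 2, giving x = w[0:0] = ε, y = w[0:2] = cd, z = w[2:7] = ccccc.
Check: |xy| = 2 ≤ 5 and |y| = 2 ≥ 1. Reading y takes D from p0 back to p0, so every xyⁱz is accepted.
Since D has 5 states, any run of length ≥ 5 visits 5+1 states, so by pigeonhole some state repeats within the first 5 steps — that repeat gives the pumpable loop.

cd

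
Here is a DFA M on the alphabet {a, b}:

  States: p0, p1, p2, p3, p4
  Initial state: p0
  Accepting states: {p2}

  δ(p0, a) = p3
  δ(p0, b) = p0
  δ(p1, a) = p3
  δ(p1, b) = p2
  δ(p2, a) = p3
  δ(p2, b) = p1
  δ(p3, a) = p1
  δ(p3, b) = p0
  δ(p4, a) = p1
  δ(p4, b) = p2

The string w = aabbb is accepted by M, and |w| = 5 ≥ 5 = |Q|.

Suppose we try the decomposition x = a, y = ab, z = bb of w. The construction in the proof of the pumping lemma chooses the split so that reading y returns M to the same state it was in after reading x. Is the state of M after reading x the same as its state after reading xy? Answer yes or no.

Run of M on the first 3 characters of w = a a b:
  step 0: p0  (start)
  step 1: p3  (read a: p0→p3)
  step 2: p1  (read a: p3→p1)
  step 3: p2  (read b: p1→p2)

After x (step 1): p3. After xy (step 3): p2.
They differ (p3 ≠ p2), so y is not a cycle from the state after x; this split is not the one the pumping-lemma construction produces, and pumping y need not keep the string in L(M).

no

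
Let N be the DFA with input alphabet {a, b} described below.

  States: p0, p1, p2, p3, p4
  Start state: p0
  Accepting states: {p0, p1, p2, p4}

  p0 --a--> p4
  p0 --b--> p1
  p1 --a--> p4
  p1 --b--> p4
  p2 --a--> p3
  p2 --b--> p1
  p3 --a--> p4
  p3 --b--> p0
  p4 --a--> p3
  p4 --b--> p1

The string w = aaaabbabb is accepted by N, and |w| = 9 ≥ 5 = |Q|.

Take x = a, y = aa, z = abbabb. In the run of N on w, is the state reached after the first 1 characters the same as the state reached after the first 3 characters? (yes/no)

yes

Run of N on the first 3 characters of w = a a a:
  step 0: p0  (start)
  step 1: p4  (read a: p0→p4)
  step 2: p3  (read a: p4→p3)
  step 3: p4  (read a: p3→p4)

After x (step 1): p4. After xy (step 3): p4.
They match, so y = aa drives N around a cycle from p4 back to itself; pumping y any number of times keeps N in p4 before reading z, and xyⁱz ∈ L(N) for every i ≥ 0.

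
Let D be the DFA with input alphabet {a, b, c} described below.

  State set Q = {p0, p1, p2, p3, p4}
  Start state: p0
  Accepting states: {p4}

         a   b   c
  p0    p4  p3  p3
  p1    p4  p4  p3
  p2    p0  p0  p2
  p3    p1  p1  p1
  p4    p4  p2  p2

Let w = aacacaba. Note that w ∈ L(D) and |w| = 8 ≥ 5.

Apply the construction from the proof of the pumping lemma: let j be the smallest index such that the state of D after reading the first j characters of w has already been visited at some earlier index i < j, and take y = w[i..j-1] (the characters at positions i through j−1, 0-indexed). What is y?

a

Run of D on w = a a c a c a b a:
  step 0: p0  (start)
  step 1: p4  (read a: p0→p4)
  step 2: p4  (read a: p4→p4)   ← first repeat (p4 seen earlier)
  step 3: p2  (read c: p4→p2)
  step 4: p0  (read a: p2→p0)
  step 5: p3  (read c: p0→p3)
  step 6: p1  (read a: p3→p1)
  step 7: p4  (read b: p1→p4)
  step 8: p4  (read a: p4→p4)

So i = 1, j = 2, giving x = w[0:1] = a, y = w[1:2] = a, z = w[2:8] = cacaba.
Check: |xy| = 2 ≤ 5 and |y| = 1 ≥ 1. Reading y takes D from p4 back to p4, so every xyⁱz is accepted.
Pumping length from the standard proof: p = 5 (the number of states). The repeated state found above gives |xy| = j ≤ 5 and |y| = j − i ≥ 1.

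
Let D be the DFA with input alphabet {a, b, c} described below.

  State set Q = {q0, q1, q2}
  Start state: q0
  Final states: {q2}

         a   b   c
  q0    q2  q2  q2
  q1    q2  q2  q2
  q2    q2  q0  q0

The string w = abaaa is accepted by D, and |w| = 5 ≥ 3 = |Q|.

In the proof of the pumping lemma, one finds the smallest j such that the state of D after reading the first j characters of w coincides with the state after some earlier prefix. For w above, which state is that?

State sequence: q0 -a-> q2 -b-> q0 -a-> q2 -a-> q2 -a-> q2
First repeat at step 2: q0 was already visited.

The earliest repeat is at step j = 2: D is in q0, which it already visited at step i = 0.

q0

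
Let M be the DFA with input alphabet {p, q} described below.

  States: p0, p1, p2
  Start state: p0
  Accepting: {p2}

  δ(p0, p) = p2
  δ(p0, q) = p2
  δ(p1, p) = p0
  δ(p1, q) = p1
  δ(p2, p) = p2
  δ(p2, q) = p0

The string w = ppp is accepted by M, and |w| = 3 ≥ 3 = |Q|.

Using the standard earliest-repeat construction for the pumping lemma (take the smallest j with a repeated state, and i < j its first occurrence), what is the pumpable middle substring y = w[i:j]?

Run of M on w = p p p:
  step 0: p0  (start)
  step 1: p2  (read p: p0→p2)
  step 2: p2  (read p: p2→p2)   ← first repeat (p2 seen earlier)
  step 3: p2  (read p: p2→p2)

So i = 1, j = 2, giving x = w[0:1] = p, y = w[1:2] = p, z = w[2:3] = p.
Check: |xy| = 2 ≤ 3 and |y| = 1 ≥ 1. Reading y takes M from p2 back to p2, so every xyⁱz is accepted.

p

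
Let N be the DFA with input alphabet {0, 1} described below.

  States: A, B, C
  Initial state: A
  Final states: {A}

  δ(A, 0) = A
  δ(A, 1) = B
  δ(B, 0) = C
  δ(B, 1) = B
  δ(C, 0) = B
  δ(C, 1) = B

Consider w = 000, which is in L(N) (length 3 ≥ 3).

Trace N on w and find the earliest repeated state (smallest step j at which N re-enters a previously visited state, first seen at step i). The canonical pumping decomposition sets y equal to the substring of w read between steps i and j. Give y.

0

State sequence: A -0-> A -0-> A -0-> A
First repeat at step 1: A was already visited.

So i = 0, j = 1, giving x = w[0:0] = ε, y = w[0:1] = 0, z = w[1:3] = 00.
Check: |xy| = 1 ≤ 3 and |y| = 1 ≥ 1. Reading y takes N from A back to A, so every xyⁱz is accepted.
Pumping length from the standard proof: p = 3 (the number of states). The repeated state found above gives |xy| = j ≤ 3 and |y| = j − i ≥ 1.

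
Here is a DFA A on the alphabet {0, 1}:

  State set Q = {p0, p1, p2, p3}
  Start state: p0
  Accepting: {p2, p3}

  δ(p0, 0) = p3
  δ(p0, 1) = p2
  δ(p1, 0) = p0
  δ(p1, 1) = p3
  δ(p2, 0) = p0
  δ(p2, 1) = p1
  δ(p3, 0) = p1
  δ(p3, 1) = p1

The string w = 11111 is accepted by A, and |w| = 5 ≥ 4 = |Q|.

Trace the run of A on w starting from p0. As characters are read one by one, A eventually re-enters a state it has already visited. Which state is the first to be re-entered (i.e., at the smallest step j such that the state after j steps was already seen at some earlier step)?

p1

State sequence: p0 -1-> p2 -1-> p1 -1-> p3 -1-> p1 -1-> p3
First repeat at step 4: p1 was already visited.

The earliest repeat is at step j = 4: A is in p1, which it already visited at step i = 2.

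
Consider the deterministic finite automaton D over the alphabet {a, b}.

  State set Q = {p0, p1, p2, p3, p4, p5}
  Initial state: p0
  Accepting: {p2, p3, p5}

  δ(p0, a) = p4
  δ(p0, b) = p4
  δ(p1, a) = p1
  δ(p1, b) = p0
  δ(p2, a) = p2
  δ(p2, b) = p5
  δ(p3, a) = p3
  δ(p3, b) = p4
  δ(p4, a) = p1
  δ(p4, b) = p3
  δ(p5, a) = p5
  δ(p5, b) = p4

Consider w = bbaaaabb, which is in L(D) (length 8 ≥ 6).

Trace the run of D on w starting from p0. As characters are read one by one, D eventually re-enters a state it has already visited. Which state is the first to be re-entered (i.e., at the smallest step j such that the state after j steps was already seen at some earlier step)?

p3

Run of D on w = b b a a a a b b:
  step 0: p0  (start)
  step 1: p4  (read b: p0→p4)
  step 2: p3  (read b: p4→p3)
  step 3: p3  (read a: p3→p3)   ← first repeat (p3 seen earlier)
  step 4: p3  (read a: p3→p3)
  step 5: p3  (read a: p3→p3)
  step 6: p3  (read a: p3→p3)
  step 7: p4  (read b: p3→p4)
  step 8: p3  (read b: p4→p3)

The earliest repeat is at step j = 3: D is in p3, which it already visited at step i = 2.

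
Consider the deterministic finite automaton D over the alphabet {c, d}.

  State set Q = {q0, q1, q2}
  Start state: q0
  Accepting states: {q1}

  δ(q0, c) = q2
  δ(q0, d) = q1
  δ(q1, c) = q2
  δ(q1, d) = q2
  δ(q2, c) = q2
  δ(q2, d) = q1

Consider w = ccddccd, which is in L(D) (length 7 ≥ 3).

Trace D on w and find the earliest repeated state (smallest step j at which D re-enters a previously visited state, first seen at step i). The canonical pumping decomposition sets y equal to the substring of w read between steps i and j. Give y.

State sequence: q0 -c-> q2 -c-> q2 -d-> q1 -d-> q2 -c-> q2 -c-> q2 -d-> q1
First repeat at step 2: q2 was already visited.

So i = 1, j = 2, giving x = w[0:1] = c, y = w[1:2] = c, z = w[2:7] = ddccd.
Check: |xy| = 2 ≤ 3 and |y| = 1 ≥ 1. Reading y takes D from q2 back to q2, so every xyⁱz is accepted.
Since D has 3 states, any run of length ≥ 3 visits 3+1 states, so by pigeonhole some state repeats within the first 3 steps — that repeat gives the pumpable loop.

c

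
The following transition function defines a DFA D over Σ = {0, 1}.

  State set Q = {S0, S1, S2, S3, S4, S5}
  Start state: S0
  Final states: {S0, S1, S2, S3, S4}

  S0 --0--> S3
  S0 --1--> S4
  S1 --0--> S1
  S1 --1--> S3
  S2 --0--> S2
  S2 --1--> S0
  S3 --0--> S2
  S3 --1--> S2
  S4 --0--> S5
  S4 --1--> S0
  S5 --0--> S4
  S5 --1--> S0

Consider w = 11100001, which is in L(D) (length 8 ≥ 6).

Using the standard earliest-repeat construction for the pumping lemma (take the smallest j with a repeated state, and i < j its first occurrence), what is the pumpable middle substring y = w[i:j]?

State sequence: S0 -1-> S4 -1-> S0 -1-> S4 -0-> S5 -0-> S4 -0-> S5 -0-> S4 -1-> S0
First repeat at step 2: S0 was already visited.

So i = 0, j = 2, giving x = w[0:0] = ε, y = w[0:2] = 11, z = w[2:8] = 100001.
Check: |xy| = 2 ≤ 6 and |y| = 2 ≥ 1. Reading y takes D from S0 back to S0, so every xyⁱz is accepted.
Since D has 6 states, any run of length ≥ 6 visits 6+1 states, so by pigeonhole some state repeats within the first 6 steps — that repeat gives the pumpable loop.

11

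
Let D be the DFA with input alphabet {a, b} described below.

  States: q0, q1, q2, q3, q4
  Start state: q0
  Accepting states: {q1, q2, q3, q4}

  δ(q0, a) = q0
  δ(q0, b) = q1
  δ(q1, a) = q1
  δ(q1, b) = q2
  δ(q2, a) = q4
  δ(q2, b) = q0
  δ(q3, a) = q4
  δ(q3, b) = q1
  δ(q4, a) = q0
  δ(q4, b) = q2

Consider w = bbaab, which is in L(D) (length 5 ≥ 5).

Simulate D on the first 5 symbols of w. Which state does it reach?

q1

State sequence: q0 -b-> q1 -b-> q2 -a-> q4 -a-> q0 -b-> q1

After reading 5 characters, D is in state q1.
(This kind of state-tracing is the core of the pumping-lemma construction: with 5 states, pigeonhole forces a repeat within the first 5 steps.)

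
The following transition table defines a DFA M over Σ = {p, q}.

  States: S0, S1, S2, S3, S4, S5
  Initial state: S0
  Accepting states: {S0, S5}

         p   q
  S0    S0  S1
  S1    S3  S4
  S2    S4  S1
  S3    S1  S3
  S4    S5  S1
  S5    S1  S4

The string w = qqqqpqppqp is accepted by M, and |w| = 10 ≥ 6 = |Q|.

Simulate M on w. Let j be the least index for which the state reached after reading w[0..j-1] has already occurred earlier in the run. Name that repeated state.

S1

State sequence: S0 -q-> S1 -q-> S4 -q-> S1 -q-> S4 -p-> S5 -q-> S4 -p-> S5 -p-> S1 -q-> S4 -p-> S5
First repeat at step 3: S1 was already visited.

The earliest repeat is at step j = 3: M is in S1, which it already visited at step i = 1.
Pumping length from the standard proof: p = 6 (the number of states). The repeated state found above gives |xy| = j ≤ 6 and |y| = j − i ≥ 1.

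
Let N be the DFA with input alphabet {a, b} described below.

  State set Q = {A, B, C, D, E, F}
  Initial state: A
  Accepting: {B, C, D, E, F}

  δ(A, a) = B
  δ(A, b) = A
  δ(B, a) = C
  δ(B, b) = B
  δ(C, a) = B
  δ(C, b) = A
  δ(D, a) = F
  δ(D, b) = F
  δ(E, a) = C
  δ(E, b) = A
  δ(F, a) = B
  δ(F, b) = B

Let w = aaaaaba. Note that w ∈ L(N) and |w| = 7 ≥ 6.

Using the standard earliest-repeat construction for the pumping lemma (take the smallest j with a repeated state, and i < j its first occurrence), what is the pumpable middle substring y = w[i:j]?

aa

State sequence: A -a-> B -a-> C -a-> B -a-> C -a-> B -b-> B -a-> C
First repeat at step 3: B was already visited.

So i = 1, j = 3, giving x = w[0:1] = a, y = w[1:3] = aa, z = w[3:7] = aaba.
Check: |xy| = 3 ≤ 6 and |y| = 2 ≥ 1. Reading y takes N from B back to B, so every xyⁱz is accepted.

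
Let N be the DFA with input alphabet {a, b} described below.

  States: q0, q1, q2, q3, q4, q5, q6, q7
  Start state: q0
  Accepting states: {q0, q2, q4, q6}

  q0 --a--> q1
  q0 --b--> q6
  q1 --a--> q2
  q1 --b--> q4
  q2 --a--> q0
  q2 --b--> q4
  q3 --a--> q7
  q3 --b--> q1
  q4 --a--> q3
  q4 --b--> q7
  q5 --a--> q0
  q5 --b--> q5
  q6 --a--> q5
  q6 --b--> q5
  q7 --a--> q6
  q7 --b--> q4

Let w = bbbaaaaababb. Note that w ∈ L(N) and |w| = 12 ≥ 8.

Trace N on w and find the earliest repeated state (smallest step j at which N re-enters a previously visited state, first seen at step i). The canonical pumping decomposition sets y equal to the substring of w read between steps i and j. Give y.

Run of N on w = b b b a a a a a b a b b:
  step 0: q0  (start)
  step 1: q6  (read b: q0→q6)
  step 2: q5  (read b: q6→q5)
  step 3: q5  (read b: q5→q5)   ← first repeat (q5 seen earlier)
  step 4: q0  (read a: q5→q0)
  step 5: q1  (read a: q0→q1)
  step 6: q2  (read a: q1→q2)
  step 7: q0  (read a: q2→q0)
  step 8: q1  (read a: q0→q1)
  step 9: q4  (read b: q1→q4)
  step 10: q3  (read a: q4→q3)
  step 11: q1  (read b: q3→q1)
  step 12: q4  (read b: q1→q4)

So i = 2, j = 3, giving x = w[0:2] = bb, y = w[2:3] = b, z = w[3:12] = aaaaababb.
Check: |xy| = 3 ≤ 8 and |y| = 1 ≥ 1. Reading y takes N from q5 back to q5, so every xyⁱz is accepted.

b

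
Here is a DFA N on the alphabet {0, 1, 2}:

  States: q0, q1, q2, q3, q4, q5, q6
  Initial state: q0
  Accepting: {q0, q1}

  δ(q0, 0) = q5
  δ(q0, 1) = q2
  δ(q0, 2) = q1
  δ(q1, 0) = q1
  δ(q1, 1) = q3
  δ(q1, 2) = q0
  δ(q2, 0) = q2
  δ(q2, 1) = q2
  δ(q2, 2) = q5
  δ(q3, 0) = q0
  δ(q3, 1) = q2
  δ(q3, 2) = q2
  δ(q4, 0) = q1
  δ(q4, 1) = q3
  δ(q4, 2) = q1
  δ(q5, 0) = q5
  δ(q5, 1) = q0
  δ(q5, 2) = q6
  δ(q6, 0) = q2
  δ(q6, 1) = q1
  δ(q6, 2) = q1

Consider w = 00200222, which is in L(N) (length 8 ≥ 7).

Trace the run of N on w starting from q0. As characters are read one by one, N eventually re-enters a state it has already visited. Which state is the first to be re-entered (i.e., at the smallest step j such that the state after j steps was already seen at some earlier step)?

Run of N on w = 0 0 2 0 0 2 2 2:
  step 0: q0  (start)
  step 1: q5  (read 0: q0→q5)
  step 2: q5  (read 0: q5→q5)   ← first repeat (q5 seen earlier)
  step 3: q6  (read 2: q5→q6)
  step 4: q2  (read 0: q6→q2)
  step 5: q2  (read 0: q2→q2)
  step 6: q5  (read 2: q2→q5)
  step 7: q6  (read 2: q5→q6)
  step 8: q1  (read 2: q6→q1)

The earliest repeat is at step j = 2: N is in q5, which it already visited at step i = 1.
Pumping length from the standard proof: p = 7 (the number of states). The repeated state found above gives |xy| = j ≤ 7 and |y| = j − i ≥ 1.

q5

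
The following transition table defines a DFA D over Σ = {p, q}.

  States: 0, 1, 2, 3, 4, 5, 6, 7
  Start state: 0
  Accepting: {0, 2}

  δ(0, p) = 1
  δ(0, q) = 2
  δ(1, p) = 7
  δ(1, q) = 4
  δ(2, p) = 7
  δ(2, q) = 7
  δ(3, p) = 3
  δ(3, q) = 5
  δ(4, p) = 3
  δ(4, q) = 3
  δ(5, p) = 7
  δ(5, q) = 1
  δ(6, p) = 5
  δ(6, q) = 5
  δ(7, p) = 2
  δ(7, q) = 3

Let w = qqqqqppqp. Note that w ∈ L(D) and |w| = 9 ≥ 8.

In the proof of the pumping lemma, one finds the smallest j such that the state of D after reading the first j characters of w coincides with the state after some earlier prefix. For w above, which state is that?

7

State sequence: 0 -q-> 2 -q-> 7 -q-> 3 -q-> 5 -q-> 1 -p-> 7 -p-> 2 -q-> 7 -p-> 2
First repeat at step 6: 7 was already visited.

The earliest repeat is at step j = 6: D is in 7, which it already visited at step i = 2.
Pumping length from the standard proof: p = 8 (the number of states). The repeated state found above gives |xy| = j ≤ 8 and |y| = j − i ≥ 1.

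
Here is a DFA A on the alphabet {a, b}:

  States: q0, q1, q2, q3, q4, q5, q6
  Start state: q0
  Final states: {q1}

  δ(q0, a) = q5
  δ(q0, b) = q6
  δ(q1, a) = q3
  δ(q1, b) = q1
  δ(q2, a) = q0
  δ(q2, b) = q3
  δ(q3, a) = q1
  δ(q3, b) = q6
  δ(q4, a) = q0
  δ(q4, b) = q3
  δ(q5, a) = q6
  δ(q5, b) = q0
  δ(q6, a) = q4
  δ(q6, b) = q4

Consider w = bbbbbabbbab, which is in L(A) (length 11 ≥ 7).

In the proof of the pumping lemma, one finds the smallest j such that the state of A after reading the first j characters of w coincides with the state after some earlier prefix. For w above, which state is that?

Run of A on w = b b b b b a b b b a b:
  step 0: q0  (start)
  step 1: q6  (read b: q0→q6)
  step 2: q4  (read b: q6→q4)
  step 3: q3  (read b: q4→q3)
  step 4: q6  (read b: q3→q6)   ← first repeat (q6 seen earlier)
  step 5: q4  (read b: q6→q4)
  step 6: q0  (read a: q4→q0)
  step 7: q6  (read b: q0→q6)
  step 8: q4  (read b: q6→q4)
  step 9: q3  (read b: q4→q3)
  step 10: q1  (read a: q3→q1)
  step 11: q1  (read b: q1→q1)

The earliest repeat is at step j = 4: A is in q6, which it already visited at step i = 1.

q6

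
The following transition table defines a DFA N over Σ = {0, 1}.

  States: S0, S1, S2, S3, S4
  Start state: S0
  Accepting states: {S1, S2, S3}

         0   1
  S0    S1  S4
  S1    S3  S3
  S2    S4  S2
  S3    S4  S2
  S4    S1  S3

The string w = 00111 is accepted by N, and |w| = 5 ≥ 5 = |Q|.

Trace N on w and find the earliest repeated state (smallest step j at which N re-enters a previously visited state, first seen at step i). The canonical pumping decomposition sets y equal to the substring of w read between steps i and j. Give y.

1

State sequence: S0 -0-> S1 -0-> S3 -1-> S2 -1-> S2 -1-> S2
First repeat at step 4: S2 was already visited.

So i = 3, j = 4, giving x = w[0:3] = 001, y = w[3:4] = 1, z = w[4:5] = 1.
Check: |xy| = 4 ≤ 5 and |y| = 1 ≥ 1. Reading y takes N from S2 back to S2, so every xyⁱz is accepted.
With |Q| = 5, pigeonhole forces a state repeat no later than step 5; the substring read between the first and second visits to that state can be pumped.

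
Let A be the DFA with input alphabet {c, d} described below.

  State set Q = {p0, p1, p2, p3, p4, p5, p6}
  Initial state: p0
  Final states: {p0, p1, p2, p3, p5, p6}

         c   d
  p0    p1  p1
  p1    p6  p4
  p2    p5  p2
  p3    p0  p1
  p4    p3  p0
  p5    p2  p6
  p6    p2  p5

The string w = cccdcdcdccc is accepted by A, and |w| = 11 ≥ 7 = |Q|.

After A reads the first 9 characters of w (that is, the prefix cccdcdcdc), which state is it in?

p5

State sequence: p0 -c-> p1 -c-> p6 -c-> p2 -d-> p2 -c-> p5 -d-> p6 -c-> p2 -d-> p2 -c-> p5

After reading 9 characters, A is in state p5.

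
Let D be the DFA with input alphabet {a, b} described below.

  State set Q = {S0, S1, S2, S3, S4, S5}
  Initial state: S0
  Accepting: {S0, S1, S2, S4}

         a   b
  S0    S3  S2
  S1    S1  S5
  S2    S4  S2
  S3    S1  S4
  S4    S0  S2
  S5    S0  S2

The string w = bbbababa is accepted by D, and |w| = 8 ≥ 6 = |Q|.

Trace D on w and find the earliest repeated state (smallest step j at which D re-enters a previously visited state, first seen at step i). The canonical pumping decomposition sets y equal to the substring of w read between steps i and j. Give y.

Run of D on w = b b b a b a b a:
  step 0: S0  (start)
  step 1: S2  (read b: S0→S2)
  step 2: S2  (read b: S2→S2)   ← first repeat (S2 seen earlier)
  step 3: S2  (read b: S2→S2)
  step 4: S4  (read a: S2→S4)
  step 5: S2  (read b: S4→S2)
  step 6: S4  (read a: S2→S4)
  step 7: S2  (read b: S4→S2)
  step 8: S4  (read a: S2→S4)

So i = 1, j = 2, giving x = w[0:1] = b, y = w[1:2] = b, z = w[2:8] = bababa.
Check: |xy| = 2 ≤ 6 and |y| = 1 ≥ 1. Reading y takes D from S2 back to S2, so every xyⁱz is accepted.
The DFA has 6 states, so the proof of the pumping lemma guarantees a repeated state among the first 6+1 visited; the segment between the two visits is the pumpable y.

b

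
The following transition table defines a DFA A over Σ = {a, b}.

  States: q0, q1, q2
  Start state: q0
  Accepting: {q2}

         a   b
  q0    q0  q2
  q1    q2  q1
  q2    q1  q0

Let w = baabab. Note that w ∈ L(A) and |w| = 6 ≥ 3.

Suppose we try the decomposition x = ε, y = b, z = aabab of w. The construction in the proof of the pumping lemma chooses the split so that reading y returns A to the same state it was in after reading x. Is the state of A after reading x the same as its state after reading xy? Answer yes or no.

Run of A on the first 1 characters of w = b:
  step 0: q0  (start)
  step 1: q2  (read b: q0→q2)

After x (step 0): q0. After xy (step 1): q2.
They differ (q0 ≠ q2), so y is not a cycle from the state after x; this split is not the one the pumping-lemma construction produces, and pumping y need not keep the string in L(A).

no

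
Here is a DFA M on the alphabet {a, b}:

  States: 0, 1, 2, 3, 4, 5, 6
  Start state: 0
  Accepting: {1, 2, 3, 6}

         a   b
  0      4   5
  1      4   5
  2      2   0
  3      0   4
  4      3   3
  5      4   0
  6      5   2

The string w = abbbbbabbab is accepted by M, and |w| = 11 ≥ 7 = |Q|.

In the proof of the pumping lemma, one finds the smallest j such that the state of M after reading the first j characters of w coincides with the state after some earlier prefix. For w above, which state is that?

4

State sequence: 0 -a-> 4 -b-> 3 -b-> 4 -b-> 3 -b-> 4 -b-> 3 -a-> 0 -b-> 5 -b-> 0 -a-> 4 -b-> 3
First repeat at step 3: 4 was already visited.

The earliest repeat is at step j = 3: M is in 4, which it already visited at step i = 1.
The DFA has 7 states, so the proof of the pumping lemma guarantees a repeated state among the first 7+1 visited; the segment between the two visits is the pumpable y.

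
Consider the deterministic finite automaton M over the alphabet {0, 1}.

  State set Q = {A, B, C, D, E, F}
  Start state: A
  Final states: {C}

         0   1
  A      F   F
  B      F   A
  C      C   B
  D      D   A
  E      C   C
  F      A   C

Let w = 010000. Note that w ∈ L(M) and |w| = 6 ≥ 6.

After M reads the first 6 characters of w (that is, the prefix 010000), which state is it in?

Run of M on the first 6 characters of w = 0 1 0 0 0 0:
  step 0: A  (start)
  step 1: F  (read 0: A→F)
  step 2: C  (read 1: F→C)
  step 3: C  (read 0: C→C)
  step 4: C  (read 0: C→C)
  step 5: C  (read 0: C→C)
  step 6: C  (read 0: C→C)

After reading 6 characters, M is in state C.
(This kind of state-tracing is the core of the pumping-lemma construction: with 6 states, pigeonhole forces a repeat within the first 6 steps.)

C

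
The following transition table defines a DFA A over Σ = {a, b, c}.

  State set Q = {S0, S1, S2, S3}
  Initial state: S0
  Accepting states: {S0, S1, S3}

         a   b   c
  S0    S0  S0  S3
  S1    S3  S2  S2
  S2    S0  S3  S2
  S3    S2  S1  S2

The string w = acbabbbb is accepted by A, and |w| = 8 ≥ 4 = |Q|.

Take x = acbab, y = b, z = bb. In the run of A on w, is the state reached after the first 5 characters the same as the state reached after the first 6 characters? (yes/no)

State sequence: S0 -a-> S0 -c-> S3 -b-> S1 -a-> S3 -b-> S1 -b-> S2

After x (step 5): S1. After xy (step 6): S2.
They differ (S1 ≠ S2), so y is not a cycle from the state after x; this split is not the one the pumping-lemma construction produces, and pumping y need not keep the string in L(A).

no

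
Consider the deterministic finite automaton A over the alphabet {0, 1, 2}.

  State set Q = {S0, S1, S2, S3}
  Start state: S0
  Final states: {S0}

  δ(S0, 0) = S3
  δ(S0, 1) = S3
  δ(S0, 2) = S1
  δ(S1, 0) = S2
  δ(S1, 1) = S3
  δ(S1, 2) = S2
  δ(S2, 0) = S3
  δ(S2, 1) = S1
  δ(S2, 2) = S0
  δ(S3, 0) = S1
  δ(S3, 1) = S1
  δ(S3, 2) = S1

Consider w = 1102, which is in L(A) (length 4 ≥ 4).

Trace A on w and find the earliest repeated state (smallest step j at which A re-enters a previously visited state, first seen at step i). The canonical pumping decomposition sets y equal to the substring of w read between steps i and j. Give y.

State sequence: S0 -1-> S3 -1-> S1 -0-> S2 -2-> S0
First repeat at step 4: S0 was already visited.

So i = 0, j = 4, giving x = w[0:0] = ε, y = w[0:4] = 1102, z = w[4:4] = ε.
Check: |xy| = 4 ≤ 4 and |y| = 4 ≥ 1. Reading y takes A from S0 back to S0, so every xyⁱz is accepted.

1102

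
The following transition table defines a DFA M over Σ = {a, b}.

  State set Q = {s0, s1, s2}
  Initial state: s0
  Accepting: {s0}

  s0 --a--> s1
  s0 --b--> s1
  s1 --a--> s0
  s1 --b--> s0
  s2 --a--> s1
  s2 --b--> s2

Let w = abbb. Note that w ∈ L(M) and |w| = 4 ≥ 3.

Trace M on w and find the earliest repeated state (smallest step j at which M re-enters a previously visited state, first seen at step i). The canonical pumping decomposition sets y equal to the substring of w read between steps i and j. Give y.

Run of M on w = a b b b:
  step 0: s0  (start)
  step 1: s1  (read a: s0→s1)
  step 2: s0  (read b: s1→s0)   ← first repeat (s0 seen earlier)
  step 3: s1  (read b: s0→s1)
  step 4: s0  (read b: s1→s0)

So i = 0, j = 2, giving x = w[0:0] = ε, y = w[0:2] = ab, z = w[2:4] = bb.
Check: |xy| = 2 ≤ 3 and |y| = 2 ≥ 1. Reading y takes M from s0 back to s0, so every xyⁱz is accepted.

ab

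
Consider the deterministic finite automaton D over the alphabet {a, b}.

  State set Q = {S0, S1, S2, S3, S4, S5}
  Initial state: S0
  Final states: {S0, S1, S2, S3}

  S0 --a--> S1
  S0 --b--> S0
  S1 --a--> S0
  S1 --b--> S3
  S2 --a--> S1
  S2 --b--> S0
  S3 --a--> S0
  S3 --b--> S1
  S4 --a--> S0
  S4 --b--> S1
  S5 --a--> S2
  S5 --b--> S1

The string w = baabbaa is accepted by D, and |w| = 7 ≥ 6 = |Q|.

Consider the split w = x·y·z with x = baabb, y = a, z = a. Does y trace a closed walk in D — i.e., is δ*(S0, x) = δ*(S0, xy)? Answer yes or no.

no

State sequence: S0 -b-> S0 -a-> S1 -a-> S0 -b-> S0 -b-> S0 -a-> S1

After x (step 5): S0. After xy (step 6): S1.
They differ (S0 ≠ S1), so y is not a cycle from the state after x; this split is not the one the pumping-lemma construction produces, and pumping y need not keep the string in L(D).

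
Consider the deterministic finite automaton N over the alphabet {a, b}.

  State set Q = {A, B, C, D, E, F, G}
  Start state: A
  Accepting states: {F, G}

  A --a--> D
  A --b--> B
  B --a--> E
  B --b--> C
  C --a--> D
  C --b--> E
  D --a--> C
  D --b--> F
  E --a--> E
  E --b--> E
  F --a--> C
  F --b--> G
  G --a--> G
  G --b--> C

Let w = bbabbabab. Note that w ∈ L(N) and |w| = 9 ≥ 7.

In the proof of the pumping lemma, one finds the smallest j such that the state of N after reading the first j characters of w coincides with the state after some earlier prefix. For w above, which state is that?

State sequence: A -b-> B -b-> C -a-> D -b-> F -b-> G -a-> G -b-> C -a-> D -b-> F
First repeat at step 6: G was already visited.

The earliest repeat is at step j = 6: N is in G, which it already visited at step i = 5.
The DFA has 7 states, so the proof of the pumping lemma guarantees a repeated state among the first 7+1 visited; the segment between the two visits is the pumpable y.

G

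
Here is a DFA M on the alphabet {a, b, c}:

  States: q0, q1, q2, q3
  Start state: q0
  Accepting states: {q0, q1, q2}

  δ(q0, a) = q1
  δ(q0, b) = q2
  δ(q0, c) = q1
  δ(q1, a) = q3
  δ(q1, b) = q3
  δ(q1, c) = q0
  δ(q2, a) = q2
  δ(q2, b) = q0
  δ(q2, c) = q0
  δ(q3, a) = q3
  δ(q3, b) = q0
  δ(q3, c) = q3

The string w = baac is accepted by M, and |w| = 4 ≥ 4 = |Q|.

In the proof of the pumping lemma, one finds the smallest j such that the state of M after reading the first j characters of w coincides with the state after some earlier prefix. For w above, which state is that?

q2

Run of M on w = b a a c:
  step 0: q0  (start)
  step 1: q2  (read b: q0→q2)
  step 2: q2  (read a: q2→q2)   ← first repeat (q2 seen earlier)
  step 3: q2  (read a: q2→q2)
  step 4: q0  (read c: q2→q0)

The earliest repeat is at step j = 2: M is in q2, which it already visited at step i = 1.
Since M has 4 states, any run of length ≥ 4 visits 4+1 states, so by pigeonhole some state repeats within the first 4 steps — that repeat gives the pumpable loop.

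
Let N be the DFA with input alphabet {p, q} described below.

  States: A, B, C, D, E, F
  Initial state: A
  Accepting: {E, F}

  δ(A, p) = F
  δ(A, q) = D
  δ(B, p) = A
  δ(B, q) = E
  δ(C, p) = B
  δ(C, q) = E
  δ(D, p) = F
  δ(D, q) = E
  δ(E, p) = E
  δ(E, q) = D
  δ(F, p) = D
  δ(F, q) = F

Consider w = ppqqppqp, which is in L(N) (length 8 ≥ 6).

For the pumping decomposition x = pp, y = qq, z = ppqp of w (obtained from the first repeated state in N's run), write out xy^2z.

ppqqqqppqp

xy^2z = pp·qq·qq·ppqp = ppqqqqppqp.
Reading y = qq takes N from D back to D, so after x·y·y the machine is still in D, and z then leads to the accepting state E. Hence ppqqqqppqp ∈ L(N).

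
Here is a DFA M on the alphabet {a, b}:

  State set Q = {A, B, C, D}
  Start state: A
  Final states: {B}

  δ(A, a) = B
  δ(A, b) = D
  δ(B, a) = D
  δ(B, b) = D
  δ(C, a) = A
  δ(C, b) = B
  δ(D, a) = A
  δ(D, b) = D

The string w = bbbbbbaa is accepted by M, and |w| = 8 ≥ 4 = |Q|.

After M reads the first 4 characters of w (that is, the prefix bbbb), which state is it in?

D

Run of M on the first 4 characters of w = b b b b:
  step 0: A  (start)
  step 1: D  (read b: A→D)
  step 2: D  (read b: D→D)
  step 3: D  (read b: D→D)
  step 4: D  (read b: D→D)

After reading 4 characters, M is in state D.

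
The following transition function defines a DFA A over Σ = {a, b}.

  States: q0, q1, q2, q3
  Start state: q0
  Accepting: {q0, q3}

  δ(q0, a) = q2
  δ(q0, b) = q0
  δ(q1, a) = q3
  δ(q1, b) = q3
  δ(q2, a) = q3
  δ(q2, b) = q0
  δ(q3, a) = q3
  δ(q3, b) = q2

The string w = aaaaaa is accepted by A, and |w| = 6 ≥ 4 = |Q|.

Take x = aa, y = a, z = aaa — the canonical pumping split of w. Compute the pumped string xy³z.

xy^3z = aa·a·a·a·aaa = aaaaaaaa.
Reading y = a takes A from q3 back to q3, so after x·y·y·y the machine is still in q3, and z then leads to the accepting state q3. Hence aaaaaaaa ∈ L(A).

aaaaaaaa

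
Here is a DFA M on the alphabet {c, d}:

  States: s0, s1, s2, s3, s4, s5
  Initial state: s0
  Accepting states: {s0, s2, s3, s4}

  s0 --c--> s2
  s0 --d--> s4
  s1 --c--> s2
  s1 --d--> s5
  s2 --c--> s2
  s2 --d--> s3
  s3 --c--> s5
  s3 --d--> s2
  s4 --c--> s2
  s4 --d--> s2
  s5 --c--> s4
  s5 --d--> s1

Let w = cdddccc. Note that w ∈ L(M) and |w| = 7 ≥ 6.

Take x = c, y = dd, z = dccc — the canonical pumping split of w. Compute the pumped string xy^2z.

xy^2z = c·dd·dd·dccc = cdddddccc.
Reading y = dd takes M from s2 back to s2, so after x·y·y the machine is still in s2, and z then leads to the accepting state s2. Hence cdddddccc ∈ L(M).

cdddddccc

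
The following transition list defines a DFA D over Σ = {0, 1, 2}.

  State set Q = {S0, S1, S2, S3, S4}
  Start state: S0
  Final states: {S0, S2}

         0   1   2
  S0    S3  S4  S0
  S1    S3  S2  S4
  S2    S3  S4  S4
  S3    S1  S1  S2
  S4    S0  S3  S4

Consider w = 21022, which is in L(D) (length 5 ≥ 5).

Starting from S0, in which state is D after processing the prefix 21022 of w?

State sequence: S0 -2-> S0 -1-> S4 -0-> S0 -2-> S0 -2-> S0

After reading 5 characters, D is in state S0.

S0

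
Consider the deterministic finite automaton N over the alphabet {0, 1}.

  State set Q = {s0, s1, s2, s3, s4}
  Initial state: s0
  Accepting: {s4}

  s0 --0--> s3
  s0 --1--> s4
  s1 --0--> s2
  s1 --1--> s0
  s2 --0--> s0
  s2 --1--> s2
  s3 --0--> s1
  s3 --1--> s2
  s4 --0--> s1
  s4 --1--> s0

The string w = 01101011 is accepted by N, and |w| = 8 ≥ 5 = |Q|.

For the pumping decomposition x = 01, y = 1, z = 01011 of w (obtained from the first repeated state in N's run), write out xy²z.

011101011

xy^2z = 01·1·1·01011 = 011101011.
Reading y = 1 takes N from s2 back to s2, so after x·y·y the machine is still in s2, and z then leads to the accepting state s4. Hence 011101011 ∈ L(N).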